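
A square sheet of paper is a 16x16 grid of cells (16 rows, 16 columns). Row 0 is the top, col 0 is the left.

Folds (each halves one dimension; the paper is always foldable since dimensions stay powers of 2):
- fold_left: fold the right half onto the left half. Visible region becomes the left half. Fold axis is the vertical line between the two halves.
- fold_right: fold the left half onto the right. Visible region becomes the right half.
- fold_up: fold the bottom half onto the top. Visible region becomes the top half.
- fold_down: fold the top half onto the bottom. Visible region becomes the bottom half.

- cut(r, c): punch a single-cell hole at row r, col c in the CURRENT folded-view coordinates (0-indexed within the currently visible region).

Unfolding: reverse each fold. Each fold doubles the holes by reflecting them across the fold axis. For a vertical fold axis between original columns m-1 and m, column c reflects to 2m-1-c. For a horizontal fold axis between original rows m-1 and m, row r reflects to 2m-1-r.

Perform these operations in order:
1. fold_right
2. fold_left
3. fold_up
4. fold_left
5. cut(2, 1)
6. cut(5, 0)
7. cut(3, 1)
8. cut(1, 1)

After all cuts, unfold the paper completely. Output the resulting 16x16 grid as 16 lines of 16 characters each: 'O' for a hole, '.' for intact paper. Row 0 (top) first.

Answer: ................
.OO..OO..OO..OO.
.OO..OO..OO..OO.
.OO..OO..OO..OO.
................
O..OO..OO..OO..O
................
................
................
................
O..OO..OO..OO..O
................
.OO..OO..OO..OO.
.OO..OO..OO..OO.
.OO..OO..OO..OO.
................

Derivation:
Op 1 fold_right: fold axis v@8; visible region now rows[0,16) x cols[8,16) = 16x8
Op 2 fold_left: fold axis v@12; visible region now rows[0,16) x cols[8,12) = 16x4
Op 3 fold_up: fold axis h@8; visible region now rows[0,8) x cols[8,12) = 8x4
Op 4 fold_left: fold axis v@10; visible region now rows[0,8) x cols[8,10) = 8x2
Op 5 cut(2, 1): punch at orig (2,9); cuts so far [(2, 9)]; region rows[0,8) x cols[8,10) = 8x2
Op 6 cut(5, 0): punch at orig (5,8); cuts so far [(2, 9), (5, 8)]; region rows[0,8) x cols[8,10) = 8x2
Op 7 cut(3, 1): punch at orig (3,9); cuts so far [(2, 9), (3, 9), (5, 8)]; region rows[0,8) x cols[8,10) = 8x2
Op 8 cut(1, 1): punch at orig (1,9); cuts so far [(1, 9), (2, 9), (3, 9), (5, 8)]; region rows[0,8) x cols[8,10) = 8x2
Unfold 1 (reflect across v@10): 8 holes -> [(1, 9), (1, 10), (2, 9), (2, 10), (3, 9), (3, 10), (5, 8), (5, 11)]
Unfold 2 (reflect across h@8): 16 holes -> [(1, 9), (1, 10), (2, 9), (2, 10), (3, 9), (3, 10), (5, 8), (5, 11), (10, 8), (10, 11), (12, 9), (12, 10), (13, 9), (13, 10), (14, 9), (14, 10)]
Unfold 3 (reflect across v@12): 32 holes -> [(1, 9), (1, 10), (1, 13), (1, 14), (2, 9), (2, 10), (2, 13), (2, 14), (3, 9), (3, 10), (3, 13), (3, 14), (5, 8), (5, 11), (5, 12), (5, 15), (10, 8), (10, 11), (10, 12), (10, 15), (12, 9), (12, 10), (12, 13), (12, 14), (13, 9), (13, 10), (13, 13), (13, 14), (14, 9), (14, 10), (14, 13), (14, 14)]
Unfold 4 (reflect across v@8): 64 holes -> [(1, 1), (1, 2), (1, 5), (1, 6), (1, 9), (1, 10), (1, 13), (1, 14), (2, 1), (2, 2), (2, 5), (2, 6), (2, 9), (2, 10), (2, 13), (2, 14), (3, 1), (3, 2), (3, 5), (3, 6), (3, 9), (3, 10), (3, 13), (3, 14), (5, 0), (5, 3), (5, 4), (5, 7), (5, 8), (5, 11), (5, 12), (5, 15), (10, 0), (10, 3), (10, 4), (10, 7), (10, 8), (10, 11), (10, 12), (10, 15), (12, 1), (12, 2), (12, 5), (12, 6), (12, 9), (12, 10), (12, 13), (12, 14), (13, 1), (13, 2), (13, 5), (13, 6), (13, 9), (13, 10), (13, 13), (13, 14), (14, 1), (14, 2), (14, 5), (14, 6), (14, 9), (14, 10), (14, 13), (14, 14)]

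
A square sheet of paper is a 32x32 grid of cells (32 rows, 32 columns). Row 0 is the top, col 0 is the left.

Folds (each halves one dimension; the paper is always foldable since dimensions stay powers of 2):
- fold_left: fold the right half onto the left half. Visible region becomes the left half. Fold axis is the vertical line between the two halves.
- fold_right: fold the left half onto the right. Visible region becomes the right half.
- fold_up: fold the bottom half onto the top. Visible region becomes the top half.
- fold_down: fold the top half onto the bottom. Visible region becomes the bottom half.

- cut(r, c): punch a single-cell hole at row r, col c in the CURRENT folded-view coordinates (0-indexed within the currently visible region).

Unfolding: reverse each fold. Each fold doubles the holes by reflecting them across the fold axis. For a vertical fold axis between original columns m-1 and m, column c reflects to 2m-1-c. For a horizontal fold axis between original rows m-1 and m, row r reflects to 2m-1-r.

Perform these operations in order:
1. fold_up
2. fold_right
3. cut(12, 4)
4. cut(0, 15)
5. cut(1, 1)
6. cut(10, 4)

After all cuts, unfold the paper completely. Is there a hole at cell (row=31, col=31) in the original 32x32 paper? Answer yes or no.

Op 1 fold_up: fold axis h@16; visible region now rows[0,16) x cols[0,32) = 16x32
Op 2 fold_right: fold axis v@16; visible region now rows[0,16) x cols[16,32) = 16x16
Op 3 cut(12, 4): punch at orig (12,20); cuts so far [(12, 20)]; region rows[0,16) x cols[16,32) = 16x16
Op 4 cut(0, 15): punch at orig (0,31); cuts so far [(0, 31), (12, 20)]; region rows[0,16) x cols[16,32) = 16x16
Op 5 cut(1, 1): punch at orig (1,17); cuts so far [(0, 31), (1, 17), (12, 20)]; region rows[0,16) x cols[16,32) = 16x16
Op 6 cut(10, 4): punch at orig (10,20); cuts so far [(0, 31), (1, 17), (10, 20), (12, 20)]; region rows[0,16) x cols[16,32) = 16x16
Unfold 1 (reflect across v@16): 8 holes -> [(0, 0), (0, 31), (1, 14), (1, 17), (10, 11), (10, 20), (12, 11), (12, 20)]
Unfold 2 (reflect across h@16): 16 holes -> [(0, 0), (0, 31), (1, 14), (1, 17), (10, 11), (10, 20), (12, 11), (12, 20), (19, 11), (19, 20), (21, 11), (21, 20), (30, 14), (30, 17), (31, 0), (31, 31)]
Holes: [(0, 0), (0, 31), (1, 14), (1, 17), (10, 11), (10, 20), (12, 11), (12, 20), (19, 11), (19, 20), (21, 11), (21, 20), (30, 14), (30, 17), (31, 0), (31, 31)]

Answer: yes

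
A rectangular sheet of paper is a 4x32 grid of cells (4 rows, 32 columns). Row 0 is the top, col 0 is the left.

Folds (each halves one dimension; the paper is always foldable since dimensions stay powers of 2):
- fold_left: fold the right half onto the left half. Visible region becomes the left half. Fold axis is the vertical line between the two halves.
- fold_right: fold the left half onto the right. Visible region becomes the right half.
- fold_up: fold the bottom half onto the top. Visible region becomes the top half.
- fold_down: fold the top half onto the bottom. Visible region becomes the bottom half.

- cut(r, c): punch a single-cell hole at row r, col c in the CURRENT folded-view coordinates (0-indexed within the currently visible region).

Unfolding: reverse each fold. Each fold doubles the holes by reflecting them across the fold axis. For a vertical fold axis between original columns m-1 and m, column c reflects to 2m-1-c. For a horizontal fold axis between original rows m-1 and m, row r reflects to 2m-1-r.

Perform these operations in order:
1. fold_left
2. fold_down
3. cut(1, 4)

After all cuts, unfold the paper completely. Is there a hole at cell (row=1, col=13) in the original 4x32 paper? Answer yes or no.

Answer: no

Derivation:
Op 1 fold_left: fold axis v@16; visible region now rows[0,4) x cols[0,16) = 4x16
Op 2 fold_down: fold axis h@2; visible region now rows[2,4) x cols[0,16) = 2x16
Op 3 cut(1, 4): punch at orig (3,4); cuts so far [(3, 4)]; region rows[2,4) x cols[0,16) = 2x16
Unfold 1 (reflect across h@2): 2 holes -> [(0, 4), (3, 4)]
Unfold 2 (reflect across v@16): 4 holes -> [(0, 4), (0, 27), (3, 4), (3, 27)]
Holes: [(0, 4), (0, 27), (3, 4), (3, 27)]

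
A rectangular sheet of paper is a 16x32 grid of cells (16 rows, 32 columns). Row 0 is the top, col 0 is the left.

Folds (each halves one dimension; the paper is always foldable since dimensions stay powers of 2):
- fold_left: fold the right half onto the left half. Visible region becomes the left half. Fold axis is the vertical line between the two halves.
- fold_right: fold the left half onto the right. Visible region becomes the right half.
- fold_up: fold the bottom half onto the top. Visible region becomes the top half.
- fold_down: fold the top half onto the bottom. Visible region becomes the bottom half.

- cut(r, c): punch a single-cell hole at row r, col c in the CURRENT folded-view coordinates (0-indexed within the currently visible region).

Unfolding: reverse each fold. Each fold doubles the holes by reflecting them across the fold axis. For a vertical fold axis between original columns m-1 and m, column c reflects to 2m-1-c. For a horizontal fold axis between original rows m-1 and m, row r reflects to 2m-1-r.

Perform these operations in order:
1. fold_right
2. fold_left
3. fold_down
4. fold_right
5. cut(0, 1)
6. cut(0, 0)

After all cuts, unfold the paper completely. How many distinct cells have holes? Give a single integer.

Op 1 fold_right: fold axis v@16; visible region now rows[0,16) x cols[16,32) = 16x16
Op 2 fold_left: fold axis v@24; visible region now rows[0,16) x cols[16,24) = 16x8
Op 3 fold_down: fold axis h@8; visible region now rows[8,16) x cols[16,24) = 8x8
Op 4 fold_right: fold axis v@20; visible region now rows[8,16) x cols[20,24) = 8x4
Op 5 cut(0, 1): punch at orig (8,21); cuts so far [(8, 21)]; region rows[8,16) x cols[20,24) = 8x4
Op 6 cut(0, 0): punch at orig (8,20); cuts so far [(8, 20), (8, 21)]; region rows[8,16) x cols[20,24) = 8x4
Unfold 1 (reflect across v@20): 4 holes -> [(8, 18), (8, 19), (8, 20), (8, 21)]
Unfold 2 (reflect across h@8): 8 holes -> [(7, 18), (7, 19), (7, 20), (7, 21), (8, 18), (8, 19), (8, 20), (8, 21)]
Unfold 3 (reflect across v@24): 16 holes -> [(7, 18), (7, 19), (7, 20), (7, 21), (7, 26), (7, 27), (7, 28), (7, 29), (8, 18), (8, 19), (8, 20), (8, 21), (8, 26), (8, 27), (8, 28), (8, 29)]
Unfold 4 (reflect across v@16): 32 holes -> [(7, 2), (7, 3), (7, 4), (7, 5), (7, 10), (7, 11), (7, 12), (7, 13), (7, 18), (7, 19), (7, 20), (7, 21), (7, 26), (7, 27), (7, 28), (7, 29), (8, 2), (8, 3), (8, 4), (8, 5), (8, 10), (8, 11), (8, 12), (8, 13), (8, 18), (8, 19), (8, 20), (8, 21), (8, 26), (8, 27), (8, 28), (8, 29)]

Answer: 32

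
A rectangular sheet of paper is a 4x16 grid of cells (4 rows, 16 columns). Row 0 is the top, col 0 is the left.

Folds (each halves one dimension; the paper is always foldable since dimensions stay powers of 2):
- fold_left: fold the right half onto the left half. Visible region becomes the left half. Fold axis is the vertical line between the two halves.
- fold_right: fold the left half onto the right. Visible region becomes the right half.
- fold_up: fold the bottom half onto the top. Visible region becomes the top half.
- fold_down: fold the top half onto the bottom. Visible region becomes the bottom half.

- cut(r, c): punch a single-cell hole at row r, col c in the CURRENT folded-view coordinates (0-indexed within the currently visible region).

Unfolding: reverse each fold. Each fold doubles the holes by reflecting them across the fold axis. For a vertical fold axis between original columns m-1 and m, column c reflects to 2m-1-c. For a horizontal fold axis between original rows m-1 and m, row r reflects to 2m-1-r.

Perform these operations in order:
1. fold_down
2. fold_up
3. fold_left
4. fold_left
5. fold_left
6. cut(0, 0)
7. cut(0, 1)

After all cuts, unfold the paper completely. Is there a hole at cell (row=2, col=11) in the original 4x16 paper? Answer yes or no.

Op 1 fold_down: fold axis h@2; visible region now rows[2,4) x cols[0,16) = 2x16
Op 2 fold_up: fold axis h@3; visible region now rows[2,3) x cols[0,16) = 1x16
Op 3 fold_left: fold axis v@8; visible region now rows[2,3) x cols[0,8) = 1x8
Op 4 fold_left: fold axis v@4; visible region now rows[2,3) x cols[0,4) = 1x4
Op 5 fold_left: fold axis v@2; visible region now rows[2,3) x cols[0,2) = 1x2
Op 6 cut(0, 0): punch at orig (2,0); cuts so far [(2, 0)]; region rows[2,3) x cols[0,2) = 1x2
Op 7 cut(0, 1): punch at orig (2,1); cuts so far [(2, 0), (2, 1)]; region rows[2,3) x cols[0,2) = 1x2
Unfold 1 (reflect across v@2): 4 holes -> [(2, 0), (2, 1), (2, 2), (2, 3)]
Unfold 2 (reflect across v@4): 8 holes -> [(2, 0), (2, 1), (2, 2), (2, 3), (2, 4), (2, 5), (2, 6), (2, 7)]
Unfold 3 (reflect across v@8): 16 holes -> [(2, 0), (2, 1), (2, 2), (2, 3), (2, 4), (2, 5), (2, 6), (2, 7), (2, 8), (2, 9), (2, 10), (2, 11), (2, 12), (2, 13), (2, 14), (2, 15)]
Unfold 4 (reflect across h@3): 32 holes -> [(2, 0), (2, 1), (2, 2), (2, 3), (2, 4), (2, 5), (2, 6), (2, 7), (2, 8), (2, 9), (2, 10), (2, 11), (2, 12), (2, 13), (2, 14), (2, 15), (3, 0), (3, 1), (3, 2), (3, 3), (3, 4), (3, 5), (3, 6), (3, 7), (3, 8), (3, 9), (3, 10), (3, 11), (3, 12), (3, 13), (3, 14), (3, 15)]
Unfold 5 (reflect across h@2): 64 holes -> [(0, 0), (0, 1), (0, 2), (0, 3), (0, 4), (0, 5), (0, 6), (0, 7), (0, 8), (0, 9), (0, 10), (0, 11), (0, 12), (0, 13), (0, 14), (0, 15), (1, 0), (1, 1), (1, 2), (1, 3), (1, 4), (1, 5), (1, 6), (1, 7), (1, 8), (1, 9), (1, 10), (1, 11), (1, 12), (1, 13), (1, 14), (1, 15), (2, 0), (2, 1), (2, 2), (2, 3), (2, 4), (2, 5), (2, 6), (2, 7), (2, 8), (2, 9), (2, 10), (2, 11), (2, 12), (2, 13), (2, 14), (2, 15), (3, 0), (3, 1), (3, 2), (3, 3), (3, 4), (3, 5), (3, 6), (3, 7), (3, 8), (3, 9), (3, 10), (3, 11), (3, 12), (3, 13), (3, 14), (3, 15)]
Holes: [(0, 0), (0, 1), (0, 2), (0, 3), (0, 4), (0, 5), (0, 6), (0, 7), (0, 8), (0, 9), (0, 10), (0, 11), (0, 12), (0, 13), (0, 14), (0, 15), (1, 0), (1, 1), (1, 2), (1, 3), (1, 4), (1, 5), (1, 6), (1, 7), (1, 8), (1, 9), (1, 10), (1, 11), (1, 12), (1, 13), (1, 14), (1, 15), (2, 0), (2, 1), (2, 2), (2, 3), (2, 4), (2, 5), (2, 6), (2, 7), (2, 8), (2, 9), (2, 10), (2, 11), (2, 12), (2, 13), (2, 14), (2, 15), (3, 0), (3, 1), (3, 2), (3, 3), (3, 4), (3, 5), (3, 6), (3, 7), (3, 8), (3, 9), (3, 10), (3, 11), (3, 12), (3, 13), (3, 14), (3, 15)]

Answer: yes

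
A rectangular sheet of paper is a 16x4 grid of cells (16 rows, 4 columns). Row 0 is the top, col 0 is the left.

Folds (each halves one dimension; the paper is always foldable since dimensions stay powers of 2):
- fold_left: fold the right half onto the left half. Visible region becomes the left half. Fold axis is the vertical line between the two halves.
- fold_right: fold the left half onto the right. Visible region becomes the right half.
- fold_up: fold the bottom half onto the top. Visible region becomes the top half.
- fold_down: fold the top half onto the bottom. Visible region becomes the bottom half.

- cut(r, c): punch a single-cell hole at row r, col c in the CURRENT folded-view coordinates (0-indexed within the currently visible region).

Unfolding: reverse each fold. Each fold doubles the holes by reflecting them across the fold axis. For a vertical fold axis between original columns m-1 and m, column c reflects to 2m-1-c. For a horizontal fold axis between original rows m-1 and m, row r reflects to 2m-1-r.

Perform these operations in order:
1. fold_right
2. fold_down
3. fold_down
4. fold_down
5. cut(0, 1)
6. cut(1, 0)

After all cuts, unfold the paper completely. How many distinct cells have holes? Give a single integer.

Op 1 fold_right: fold axis v@2; visible region now rows[0,16) x cols[2,4) = 16x2
Op 2 fold_down: fold axis h@8; visible region now rows[8,16) x cols[2,4) = 8x2
Op 3 fold_down: fold axis h@12; visible region now rows[12,16) x cols[2,4) = 4x2
Op 4 fold_down: fold axis h@14; visible region now rows[14,16) x cols[2,4) = 2x2
Op 5 cut(0, 1): punch at orig (14,3); cuts so far [(14, 3)]; region rows[14,16) x cols[2,4) = 2x2
Op 6 cut(1, 0): punch at orig (15,2); cuts so far [(14, 3), (15, 2)]; region rows[14,16) x cols[2,4) = 2x2
Unfold 1 (reflect across h@14): 4 holes -> [(12, 2), (13, 3), (14, 3), (15, 2)]
Unfold 2 (reflect across h@12): 8 holes -> [(8, 2), (9, 3), (10, 3), (11, 2), (12, 2), (13, 3), (14, 3), (15, 2)]
Unfold 3 (reflect across h@8): 16 holes -> [(0, 2), (1, 3), (2, 3), (3, 2), (4, 2), (5, 3), (6, 3), (7, 2), (8, 2), (9, 3), (10, 3), (11, 2), (12, 2), (13, 3), (14, 3), (15, 2)]
Unfold 4 (reflect across v@2): 32 holes -> [(0, 1), (0, 2), (1, 0), (1, 3), (2, 0), (2, 3), (3, 1), (3, 2), (4, 1), (4, 2), (5, 0), (5, 3), (6, 0), (6, 3), (7, 1), (7, 2), (8, 1), (8, 2), (9, 0), (9, 3), (10, 0), (10, 3), (11, 1), (11, 2), (12, 1), (12, 2), (13, 0), (13, 3), (14, 0), (14, 3), (15, 1), (15, 2)]

Answer: 32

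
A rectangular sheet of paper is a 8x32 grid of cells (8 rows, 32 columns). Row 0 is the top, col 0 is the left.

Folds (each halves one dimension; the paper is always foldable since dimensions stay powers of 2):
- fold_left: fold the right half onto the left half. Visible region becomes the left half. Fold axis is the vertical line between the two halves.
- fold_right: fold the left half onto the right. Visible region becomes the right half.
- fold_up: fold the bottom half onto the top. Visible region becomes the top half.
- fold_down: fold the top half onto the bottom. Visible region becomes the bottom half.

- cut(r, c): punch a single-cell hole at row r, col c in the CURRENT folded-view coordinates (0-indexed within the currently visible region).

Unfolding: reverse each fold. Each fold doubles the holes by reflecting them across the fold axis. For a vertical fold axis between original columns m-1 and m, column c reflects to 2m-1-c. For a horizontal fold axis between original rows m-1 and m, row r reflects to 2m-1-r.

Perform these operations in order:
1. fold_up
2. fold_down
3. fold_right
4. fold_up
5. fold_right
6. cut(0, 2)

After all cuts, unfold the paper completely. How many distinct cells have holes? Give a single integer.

Answer: 32

Derivation:
Op 1 fold_up: fold axis h@4; visible region now rows[0,4) x cols[0,32) = 4x32
Op 2 fold_down: fold axis h@2; visible region now rows[2,4) x cols[0,32) = 2x32
Op 3 fold_right: fold axis v@16; visible region now rows[2,4) x cols[16,32) = 2x16
Op 4 fold_up: fold axis h@3; visible region now rows[2,3) x cols[16,32) = 1x16
Op 5 fold_right: fold axis v@24; visible region now rows[2,3) x cols[24,32) = 1x8
Op 6 cut(0, 2): punch at orig (2,26); cuts so far [(2, 26)]; region rows[2,3) x cols[24,32) = 1x8
Unfold 1 (reflect across v@24): 2 holes -> [(2, 21), (2, 26)]
Unfold 2 (reflect across h@3): 4 holes -> [(2, 21), (2, 26), (3, 21), (3, 26)]
Unfold 3 (reflect across v@16): 8 holes -> [(2, 5), (2, 10), (2, 21), (2, 26), (3, 5), (3, 10), (3, 21), (3, 26)]
Unfold 4 (reflect across h@2): 16 holes -> [(0, 5), (0, 10), (0, 21), (0, 26), (1, 5), (1, 10), (1, 21), (1, 26), (2, 5), (2, 10), (2, 21), (2, 26), (3, 5), (3, 10), (3, 21), (3, 26)]
Unfold 5 (reflect across h@4): 32 holes -> [(0, 5), (0, 10), (0, 21), (0, 26), (1, 5), (1, 10), (1, 21), (1, 26), (2, 5), (2, 10), (2, 21), (2, 26), (3, 5), (3, 10), (3, 21), (3, 26), (4, 5), (4, 10), (4, 21), (4, 26), (5, 5), (5, 10), (5, 21), (5, 26), (6, 5), (6, 10), (6, 21), (6, 26), (7, 5), (7, 10), (7, 21), (7, 26)]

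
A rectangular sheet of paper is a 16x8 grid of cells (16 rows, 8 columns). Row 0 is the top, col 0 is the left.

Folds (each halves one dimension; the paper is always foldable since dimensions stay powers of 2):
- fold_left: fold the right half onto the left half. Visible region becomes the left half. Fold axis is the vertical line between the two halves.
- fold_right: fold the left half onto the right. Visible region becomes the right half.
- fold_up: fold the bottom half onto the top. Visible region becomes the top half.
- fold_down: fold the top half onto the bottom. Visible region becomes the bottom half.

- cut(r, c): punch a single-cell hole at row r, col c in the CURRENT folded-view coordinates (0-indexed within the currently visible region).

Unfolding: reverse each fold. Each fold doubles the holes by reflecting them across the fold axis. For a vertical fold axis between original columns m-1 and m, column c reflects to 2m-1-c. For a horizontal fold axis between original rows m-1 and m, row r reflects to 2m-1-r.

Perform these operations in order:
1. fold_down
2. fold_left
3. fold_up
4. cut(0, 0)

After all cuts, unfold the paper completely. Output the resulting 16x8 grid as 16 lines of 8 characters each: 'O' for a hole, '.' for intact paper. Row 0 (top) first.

Answer: O......O
........
........
........
........
........
........
O......O
O......O
........
........
........
........
........
........
O......O

Derivation:
Op 1 fold_down: fold axis h@8; visible region now rows[8,16) x cols[0,8) = 8x8
Op 2 fold_left: fold axis v@4; visible region now rows[8,16) x cols[0,4) = 8x4
Op 3 fold_up: fold axis h@12; visible region now rows[8,12) x cols[0,4) = 4x4
Op 4 cut(0, 0): punch at orig (8,0); cuts so far [(8, 0)]; region rows[8,12) x cols[0,4) = 4x4
Unfold 1 (reflect across h@12): 2 holes -> [(8, 0), (15, 0)]
Unfold 2 (reflect across v@4): 4 holes -> [(8, 0), (8, 7), (15, 0), (15, 7)]
Unfold 3 (reflect across h@8): 8 holes -> [(0, 0), (0, 7), (7, 0), (7, 7), (8, 0), (8, 7), (15, 0), (15, 7)]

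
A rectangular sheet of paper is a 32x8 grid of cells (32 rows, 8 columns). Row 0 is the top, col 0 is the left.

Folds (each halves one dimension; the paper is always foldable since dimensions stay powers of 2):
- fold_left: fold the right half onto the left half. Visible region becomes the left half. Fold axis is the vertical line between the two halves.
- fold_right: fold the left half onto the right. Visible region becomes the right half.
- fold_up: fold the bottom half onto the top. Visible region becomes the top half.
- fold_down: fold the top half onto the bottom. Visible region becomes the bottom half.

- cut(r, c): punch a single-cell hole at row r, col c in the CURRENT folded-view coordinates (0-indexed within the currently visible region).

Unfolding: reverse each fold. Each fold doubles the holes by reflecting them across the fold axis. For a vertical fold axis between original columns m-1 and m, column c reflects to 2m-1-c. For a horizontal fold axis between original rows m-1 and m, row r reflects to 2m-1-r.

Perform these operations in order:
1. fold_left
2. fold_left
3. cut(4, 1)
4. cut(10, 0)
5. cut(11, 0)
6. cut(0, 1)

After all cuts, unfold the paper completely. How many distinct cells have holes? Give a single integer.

Answer: 16

Derivation:
Op 1 fold_left: fold axis v@4; visible region now rows[0,32) x cols[0,4) = 32x4
Op 2 fold_left: fold axis v@2; visible region now rows[0,32) x cols[0,2) = 32x2
Op 3 cut(4, 1): punch at orig (4,1); cuts so far [(4, 1)]; region rows[0,32) x cols[0,2) = 32x2
Op 4 cut(10, 0): punch at orig (10,0); cuts so far [(4, 1), (10, 0)]; region rows[0,32) x cols[0,2) = 32x2
Op 5 cut(11, 0): punch at orig (11,0); cuts so far [(4, 1), (10, 0), (11, 0)]; region rows[0,32) x cols[0,2) = 32x2
Op 6 cut(0, 1): punch at orig (0,1); cuts so far [(0, 1), (4, 1), (10, 0), (11, 0)]; region rows[0,32) x cols[0,2) = 32x2
Unfold 1 (reflect across v@2): 8 holes -> [(0, 1), (0, 2), (4, 1), (4, 2), (10, 0), (10, 3), (11, 0), (11, 3)]
Unfold 2 (reflect across v@4): 16 holes -> [(0, 1), (0, 2), (0, 5), (0, 6), (4, 1), (4, 2), (4, 5), (4, 6), (10, 0), (10, 3), (10, 4), (10, 7), (11, 0), (11, 3), (11, 4), (11, 7)]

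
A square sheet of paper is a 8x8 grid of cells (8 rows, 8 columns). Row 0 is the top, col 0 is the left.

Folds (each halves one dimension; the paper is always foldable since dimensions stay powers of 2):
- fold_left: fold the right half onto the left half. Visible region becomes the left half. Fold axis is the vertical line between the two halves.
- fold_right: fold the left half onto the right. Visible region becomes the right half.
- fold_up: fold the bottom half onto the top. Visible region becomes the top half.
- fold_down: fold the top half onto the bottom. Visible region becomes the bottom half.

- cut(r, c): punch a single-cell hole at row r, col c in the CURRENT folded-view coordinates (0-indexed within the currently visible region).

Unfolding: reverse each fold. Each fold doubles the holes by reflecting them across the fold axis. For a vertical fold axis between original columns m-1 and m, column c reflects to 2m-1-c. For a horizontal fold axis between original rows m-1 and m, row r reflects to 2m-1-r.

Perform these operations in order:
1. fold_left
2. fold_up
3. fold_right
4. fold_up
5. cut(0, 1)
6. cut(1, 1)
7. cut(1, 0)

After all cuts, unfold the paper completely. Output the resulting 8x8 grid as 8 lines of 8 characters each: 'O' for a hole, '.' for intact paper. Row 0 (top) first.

Op 1 fold_left: fold axis v@4; visible region now rows[0,8) x cols[0,4) = 8x4
Op 2 fold_up: fold axis h@4; visible region now rows[0,4) x cols[0,4) = 4x4
Op 3 fold_right: fold axis v@2; visible region now rows[0,4) x cols[2,4) = 4x2
Op 4 fold_up: fold axis h@2; visible region now rows[0,2) x cols[2,4) = 2x2
Op 5 cut(0, 1): punch at orig (0,3); cuts so far [(0, 3)]; region rows[0,2) x cols[2,4) = 2x2
Op 6 cut(1, 1): punch at orig (1,3); cuts so far [(0, 3), (1, 3)]; region rows[0,2) x cols[2,4) = 2x2
Op 7 cut(1, 0): punch at orig (1,2); cuts so far [(0, 3), (1, 2), (1, 3)]; region rows[0,2) x cols[2,4) = 2x2
Unfold 1 (reflect across h@2): 6 holes -> [(0, 3), (1, 2), (1, 3), (2, 2), (2, 3), (3, 3)]
Unfold 2 (reflect across v@2): 12 holes -> [(0, 0), (0, 3), (1, 0), (1, 1), (1, 2), (1, 3), (2, 0), (2, 1), (2, 2), (2, 3), (3, 0), (3, 3)]
Unfold 3 (reflect across h@4): 24 holes -> [(0, 0), (0, 3), (1, 0), (1, 1), (1, 2), (1, 3), (2, 0), (2, 1), (2, 2), (2, 3), (3, 0), (3, 3), (4, 0), (4, 3), (5, 0), (5, 1), (5, 2), (5, 3), (6, 0), (6, 1), (6, 2), (6, 3), (7, 0), (7, 3)]
Unfold 4 (reflect across v@4): 48 holes -> [(0, 0), (0, 3), (0, 4), (0, 7), (1, 0), (1, 1), (1, 2), (1, 3), (1, 4), (1, 5), (1, 6), (1, 7), (2, 0), (2, 1), (2, 2), (2, 3), (2, 4), (2, 5), (2, 6), (2, 7), (3, 0), (3, 3), (3, 4), (3, 7), (4, 0), (4, 3), (4, 4), (4, 7), (5, 0), (5, 1), (5, 2), (5, 3), (5, 4), (5, 5), (5, 6), (5, 7), (6, 0), (6, 1), (6, 2), (6, 3), (6, 4), (6, 5), (6, 6), (6, 7), (7, 0), (7, 3), (7, 4), (7, 7)]

Answer: O..OO..O
OOOOOOOO
OOOOOOOO
O..OO..O
O..OO..O
OOOOOOOO
OOOOOOOO
O..OO..O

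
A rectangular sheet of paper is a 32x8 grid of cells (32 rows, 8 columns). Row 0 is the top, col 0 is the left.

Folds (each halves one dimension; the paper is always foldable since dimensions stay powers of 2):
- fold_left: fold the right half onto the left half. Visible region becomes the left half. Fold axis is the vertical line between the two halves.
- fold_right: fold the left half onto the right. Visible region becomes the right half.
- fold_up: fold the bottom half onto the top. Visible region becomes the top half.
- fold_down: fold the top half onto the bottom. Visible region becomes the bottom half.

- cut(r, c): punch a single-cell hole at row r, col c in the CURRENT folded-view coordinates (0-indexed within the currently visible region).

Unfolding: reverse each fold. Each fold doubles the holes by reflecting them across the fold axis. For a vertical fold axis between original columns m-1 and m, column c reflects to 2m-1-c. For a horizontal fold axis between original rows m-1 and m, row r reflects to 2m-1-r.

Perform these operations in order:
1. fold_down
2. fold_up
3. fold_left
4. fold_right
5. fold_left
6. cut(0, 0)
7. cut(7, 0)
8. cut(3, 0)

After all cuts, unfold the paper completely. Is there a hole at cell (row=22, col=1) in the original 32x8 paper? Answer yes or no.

Answer: no

Derivation:
Op 1 fold_down: fold axis h@16; visible region now rows[16,32) x cols[0,8) = 16x8
Op 2 fold_up: fold axis h@24; visible region now rows[16,24) x cols[0,8) = 8x8
Op 3 fold_left: fold axis v@4; visible region now rows[16,24) x cols[0,4) = 8x4
Op 4 fold_right: fold axis v@2; visible region now rows[16,24) x cols[2,4) = 8x2
Op 5 fold_left: fold axis v@3; visible region now rows[16,24) x cols[2,3) = 8x1
Op 6 cut(0, 0): punch at orig (16,2); cuts so far [(16, 2)]; region rows[16,24) x cols[2,3) = 8x1
Op 7 cut(7, 0): punch at orig (23,2); cuts so far [(16, 2), (23, 2)]; region rows[16,24) x cols[2,3) = 8x1
Op 8 cut(3, 0): punch at orig (19,2); cuts so far [(16, 2), (19, 2), (23, 2)]; region rows[16,24) x cols[2,3) = 8x1
Unfold 1 (reflect across v@3): 6 holes -> [(16, 2), (16, 3), (19, 2), (19, 3), (23, 2), (23, 3)]
Unfold 2 (reflect across v@2): 12 holes -> [(16, 0), (16, 1), (16, 2), (16, 3), (19, 0), (19, 1), (19, 2), (19, 3), (23, 0), (23, 1), (23, 2), (23, 3)]
Unfold 3 (reflect across v@4): 24 holes -> [(16, 0), (16, 1), (16, 2), (16, 3), (16, 4), (16, 5), (16, 6), (16, 7), (19, 0), (19, 1), (19, 2), (19, 3), (19, 4), (19, 5), (19, 6), (19, 7), (23, 0), (23, 1), (23, 2), (23, 3), (23, 4), (23, 5), (23, 6), (23, 7)]
Unfold 4 (reflect across h@24): 48 holes -> [(16, 0), (16, 1), (16, 2), (16, 3), (16, 4), (16, 5), (16, 6), (16, 7), (19, 0), (19, 1), (19, 2), (19, 3), (19, 4), (19, 5), (19, 6), (19, 7), (23, 0), (23, 1), (23, 2), (23, 3), (23, 4), (23, 5), (23, 6), (23, 7), (24, 0), (24, 1), (24, 2), (24, 3), (24, 4), (24, 5), (24, 6), (24, 7), (28, 0), (28, 1), (28, 2), (28, 3), (28, 4), (28, 5), (28, 6), (28, 7), (31, 0), (31, 1), (31, 2), (31, 3), (31, 4), (31, 5), (31, 6), (31, 7)]
Unfold 5 (reflect across h@16): 96 holes -> [(0, 0), (0, 1), (0, 2), (0, 3), (0, 4), (0, 5), (0, 6), (0, 7), (3, 0), (3, 1), (3, 2), (3, 3), (3, 4), (3, 5), (3, 6), (3, 7), (7, 0), (7, 1), (7, 2), (7, 3), (7, 4), (7, 5), (7, 6), (7, 7), (8, 0), (8, 1), (8, 2), (8, 3), (8, 4), (8, 5), (8, 6), (8, 7), (12, 0), (12, 1), (12, 2), (12, 3), (12, 4), (12, 5), (12, 6), (12, 7), (15, 0), (15, 1), (15, 2), (15, 3), (15, 4), (15, 5), (15, 6), (15, 7), (16, 0), (16, 1), (16, 2), (16, 3), (16, 4), (16, 5), (16, 6), (16, 7), (19, 0), (19, 1), (19, 2), (19, 3), (19, 4), (19, 5), (19, 6), (19, 7), (23, 0), (23, 1), (23, 2), (23, 3), (23, 4), (23, 5), (23, 6), (23, 7), (24, 0), (24, 1), (24, 2), (24, 3), (24, 4), (24, 5), (24, 6), (24, 7), (28, 0), (28, 1), (28, 2), (28, 3), (28, 4), (28, 5), (28, 6), (28, 7), (31, 0), (31, 1), (31, 2), (31, 3), (31, 4), (31, 5), (31, 6), (31, 7)]
Holes: [(0, 0), (0, 1), (0, 2), (0, 3), (0, 4), (0, 5), (0, 6), (0, 7), (3, 0), (3, 1), (3, 2), (3, 3), (3, 4), (3, 5), (3, 6), (3, 7), (7, 0), (7, 1), (7, 2), (7, 3), (7, 4), (7, 5), (7, 6), (7, 7), (8, 0), (8, 1), (8, 2), (8, 3), (8, 4), (8, 5), (8, 6), (8, 7), (12, 0), (12, 1), (12, 2), (12, 3), (12, 4), (12, 5), (12, 6), (12, 7), (15, 0), (15, 1), (15, 2), (15, 3), (15, 4), (15, 5), (15, 6), (15, 7), (16, 0), (16, 1), (16, 2), (16, 3), (16, 4), (16, 5), (16, 6), (16, 7), (19, 0), (19, 1), (19, 2), (19, 3), (19, 4), (19, 5), (19, 6), (19, 7), (23, 0), (23, 1), (23, 2), (23, 3), (23, 4), (23, 5), (23, 6), (23, 7), (24, 0), (24, 1), (24, 2), (24, 3), (24, 4), (24, 5), (24, 6), (24, 7), (28, 0), (28, 1), (28, 2), (28, 3), (28, 4), (28, 5), (28, 6), (28, 7), (31, 0), (31, 1), (31, 2), (31, 3), (31, 4), (31, 5), (31, 6), (31, 7)]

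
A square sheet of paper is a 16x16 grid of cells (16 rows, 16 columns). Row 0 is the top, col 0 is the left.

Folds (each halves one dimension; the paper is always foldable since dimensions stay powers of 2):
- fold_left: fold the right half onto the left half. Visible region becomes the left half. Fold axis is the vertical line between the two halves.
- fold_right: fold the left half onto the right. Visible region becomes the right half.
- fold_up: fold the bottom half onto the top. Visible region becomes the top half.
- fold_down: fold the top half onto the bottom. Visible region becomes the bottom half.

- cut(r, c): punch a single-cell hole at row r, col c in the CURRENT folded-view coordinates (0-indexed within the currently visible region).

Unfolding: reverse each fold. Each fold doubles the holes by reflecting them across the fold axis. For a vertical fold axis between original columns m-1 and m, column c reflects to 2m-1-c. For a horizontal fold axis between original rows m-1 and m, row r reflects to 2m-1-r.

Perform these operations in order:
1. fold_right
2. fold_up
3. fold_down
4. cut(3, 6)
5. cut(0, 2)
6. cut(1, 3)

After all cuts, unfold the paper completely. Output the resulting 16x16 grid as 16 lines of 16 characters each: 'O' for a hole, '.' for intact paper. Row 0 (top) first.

Answer: .O............O.
................
....O......O....
.....O....O.....
.....O....O.....
....O......O....
................
.O............O.
.O............O.
................
....O......O....
.....O....O.....
.....O....O.....
....O......O....
................
.O............O.

Derivation:
Op 1 fold_right: fold axis v@8; visible region now rows[0,16) x cols[8,16) = 16x8
Op 2 fold_up: fold axis h@8; visible region now rows[0,8) x cols[8,16) = 8x8
Op 3 fold_down: fold axis h@4; visible region now rows[4,8) x cols[8,16) = 4x8
Op 4 cut(3, 6): punch at orig (7,14); cuts so far [(7, 14)]; region rows[4,8) x cols[8,16) = 4x8
Op 5 cut(0, 2): punch at orig (4,10); cuts so far [(4, 10), (7, 14)]; region rows[4,8) x cols[8,16) = 4x8
Op 6 cut(1, 3): punch at orig (5,11); cuts so far [(4, 10), (5, 11), (7, 14)]; region rows[4,8) x cols[8,16) = 4x8
Unfold 1 (reflect across h@4): 6 holes -> [(0, 14), (2, 11), (3, 10), (4, 10), (5, 11), (7, 14)]
Unfold 2 (reflect across h@8): 12 holes -> [(0, 14), (2, 11), (3, 10), (4, 10), (5, 11), (7, 14), (8, 14), (10, 11), (11, 10), (12, 10), (13, 11), (15, 14)]
Unfold 3 (reflect across v@8): 24 holes -> [(0, 1), (0, 14), (2, 4), (2, 11), (3, 5), (3, 10), (4, 5), (4, 10), (5, 4), (5, 11), (7, 1), (7, 14), (8, 1), (8, 14), (10, 4), (10, 11), (11, 5), (11, 10), (12, 5), (12, 10), (13, 4), (13, 11), (15, 1), (15, 14)]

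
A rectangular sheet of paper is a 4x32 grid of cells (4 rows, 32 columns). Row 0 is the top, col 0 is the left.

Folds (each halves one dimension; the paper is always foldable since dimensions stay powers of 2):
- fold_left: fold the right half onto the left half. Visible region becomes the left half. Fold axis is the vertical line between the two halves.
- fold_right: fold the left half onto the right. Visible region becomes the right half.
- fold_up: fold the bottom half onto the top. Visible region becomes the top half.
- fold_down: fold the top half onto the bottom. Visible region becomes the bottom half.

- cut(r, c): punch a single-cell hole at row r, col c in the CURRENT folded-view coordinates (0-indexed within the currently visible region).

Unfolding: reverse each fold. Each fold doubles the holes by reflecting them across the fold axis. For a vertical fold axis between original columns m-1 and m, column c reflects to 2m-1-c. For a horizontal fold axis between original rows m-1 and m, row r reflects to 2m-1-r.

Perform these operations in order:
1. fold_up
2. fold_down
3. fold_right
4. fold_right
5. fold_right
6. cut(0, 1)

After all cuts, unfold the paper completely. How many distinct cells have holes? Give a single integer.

Answer: 32

Derivation:
Op 1 fold_up: fold axis h@2; visible region now rows[0,2) x cols[0,32) = 2x32
Op 2 fold_down: fold axis h@1; visible region now rows[1,2) x cols[0,32) = 1x32
Op 3 fold_right: fold axis v@16; visible region now rows[1,2) x cols[16,32) = 1x16
Op 4 fold_right: fold axis v@24; visible region now rows[1,2) x cols[24,32) = 1x8
Op 5 fold_right: fold axis v@28; visible region now rows[1,2) x cols[28,32) = 1x4
Op 6 cut(0, 1): punch at orig (1,29); cuts so far [(1, 29)]; region rows[1,2) x cols[28,32) = 1x4
Unfold 1 (reflect across v@28): 2 holes -> [(1, 26), (1, 29)]
Unfold 2 (reflect across v@24): 4 holes -> [(1, 18), (1, 21), (1, 26), (1, 29)]
Unfold 3 (reflect across v@16): 8 holes -> [(1, 2), (1, 5), (1, 10), (1, 13), (1, 18), (1, 21), (1, 26), (1, 29)]
Unfold 4 (reflect across h@1): 16 holes -> [(0, 2), (0, 5), (0, 10), (0, 13), (0, 18), (0, 21), (0, 26), (0, 29), (1, 2), (1, 5), (1, 10), (1, 13), (1, 18), (1, 21), (1, 26), (1, 29)]
Unfold 5 (reflect across h@2): 32 holes -> [(0, 2), (0, 5), (0, 10), (0, 13), (0, 18), (0, 21), (0, 26), (0, 29), (1, 2), (1, 5), (1, 10), (1, 13), (1, 18), (1, 21), (1, 26), (1, 29), (2, 2), (2, 5), (2, 10), (2, 13), (2, 18), (2, 21), (2, 26), (2, 29), (3, 2), (3, 5), (3, 10), (3, 13), (3, 18), (3, 21), (3, 26), (3, 29)]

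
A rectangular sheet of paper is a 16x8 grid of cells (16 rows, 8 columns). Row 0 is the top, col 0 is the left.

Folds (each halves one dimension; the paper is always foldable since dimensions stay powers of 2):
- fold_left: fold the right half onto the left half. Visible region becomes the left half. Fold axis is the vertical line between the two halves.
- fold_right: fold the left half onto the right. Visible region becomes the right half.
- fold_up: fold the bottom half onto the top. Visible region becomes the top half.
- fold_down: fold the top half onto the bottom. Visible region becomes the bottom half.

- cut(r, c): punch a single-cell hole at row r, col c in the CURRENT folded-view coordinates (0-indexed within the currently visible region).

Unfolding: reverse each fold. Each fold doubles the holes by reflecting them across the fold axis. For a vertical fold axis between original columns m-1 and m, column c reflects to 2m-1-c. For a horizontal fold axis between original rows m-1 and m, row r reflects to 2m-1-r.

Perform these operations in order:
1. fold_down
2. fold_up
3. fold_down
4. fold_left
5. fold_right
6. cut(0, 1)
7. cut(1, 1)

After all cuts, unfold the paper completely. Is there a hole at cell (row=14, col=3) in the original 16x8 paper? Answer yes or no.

Op 1 fold_down: fold axis h@8; visible region now rows[8,16) x cols[0,8) = 8x8
Op 2 fold_up: fold axis h@12; visible region now rows[8,12) x cols[0,8) = 4x8
Op 3 fold_down: fold axis h@10; visible region now rows[10,12) x cols[0,8) = 2x8
Op 4 fold_left: fold axis v@4; visible region now rows[10,12) x cols[0,4) = 2x4
Op 5 fold_right: fold axis v@2; visible region now rows[10,12) x cols[2,4) = 2x2
Op 6 cut(0, 1): punch at orig (10,3); cuts so far [(10, 3)]; region rows[10,12) x cols[2,4) = 2x2
Op 7 cut(1, 1): punch at orig (11,3); cuts so far [(10, 3), (11, 3)]; region rows[10,12) x cols[2,4) = 2x2
Unfold 1 (reflect across v@2): 4 holes -> [(10, 0), (10, 3), (11, 0), (11, 3)]
Unfold 2 (reflect across v@4): 8 holes -> [(10, 0), (10, 3), (10, 4), (10, 7), (11, 0), (11, 3), (11, 4), (11, 7)]
Unfold 3 (reflect across h@10): 16 holes -> [(8, 0), (8, 3), (8, 4), (8, 7), (9, 0), (9, 3), (9, 4), (9, 7), (10, 0), (10, 3), (10, 4), (10, 7), (11, 0), (11, 3), (11, 4), (11, 7)]
Unfold 4 (reflect across h@12): 32 holes -> [(8, 0), (8, 3), (8, 4), (8, 7), (9, 0), (9, 3), (9, 4), (9, 7), (10, 0), (10, 3), (10, 4), (10, 7), (11, 0), (11, 3), (11, 4), (11, 7), (12, 0), (12, 3), (12, 4), (12, 7), (13, 0), (13, 3), (13, 4), (13, 7), (14, 0), (14, 3), (14, 4), (14, 7), (15, 0), (15, 3), (15, 4), (15, 7)]
Unfold 5 (reflect across h@8): 64 holes -> [(0, 0), (0, 3), (0, 4), (0, 7), (1, 0), (1, 3), (1, 4), (1, 7), (2, 0), (2, 3), (2, 4), (2, 7), (3, 0), (3, 3), (3, 4), (3, 7), (4, 0), (4, 3), (4, 4), (4, 7), (5, 0), (5, 3), (5, 4), (5, 7), (6, 0), (6, 3), (6, 4), (6, 7), (7, 0), (7, 3), (7, 4), (7, 7), (8, 0), (8, 3), (8, 4), (8, 7), (9, 0), (9, 3), (9, 4), (9, 7), (10, 0), (10, 3), (10, 4), (10, 7), (11, 0), (11, 3), (11, 4), (11, 7), (12, 0), (12, 3), (12, 4), (12, 7), (13, 0), (13, 3), (13, 4), (13, 7), (14, 0), (14, 3), (14, 4), (14, 7), (15, 0), (15, 3), (15, 4), (15, 7)]
Holes: [(0, 0), (0, 3), (0, 4), (0, 7), (1, 0), (1, 3), (1, 4), (1, 7), (2, 0), (2, 3), (2, 4), (2, 7), (3, 0), (3, 3), (3, 4), (3, 7), (4, 0), (4, 3), (4, 4), (4, 7), (5, 0), (5, 3), (5, 4), (5, 7), (6, 0), (6, 3), (6, 4), (6, 7), (7, 0), (7, 3), (7, 4), (7, 7), (8, 0), (8, 3), (8, 4), (8, 7), (9, 0), (9, 3), (9, 4), (9, 7), (10, 0), (10, 3), (10, 4), (10, 7), (11, 0), (11, 3), (11, 4), (11, 7), (12, 0), (12, 3), (12, 4), (12, 7), (13, 0), (13, 3), (13, 4), (13, 7), (14, 0), (14, 3), (14, 4), (14, 7), (15, 0), (15, 3), (15, 4), (15, 7)]

Answer: yes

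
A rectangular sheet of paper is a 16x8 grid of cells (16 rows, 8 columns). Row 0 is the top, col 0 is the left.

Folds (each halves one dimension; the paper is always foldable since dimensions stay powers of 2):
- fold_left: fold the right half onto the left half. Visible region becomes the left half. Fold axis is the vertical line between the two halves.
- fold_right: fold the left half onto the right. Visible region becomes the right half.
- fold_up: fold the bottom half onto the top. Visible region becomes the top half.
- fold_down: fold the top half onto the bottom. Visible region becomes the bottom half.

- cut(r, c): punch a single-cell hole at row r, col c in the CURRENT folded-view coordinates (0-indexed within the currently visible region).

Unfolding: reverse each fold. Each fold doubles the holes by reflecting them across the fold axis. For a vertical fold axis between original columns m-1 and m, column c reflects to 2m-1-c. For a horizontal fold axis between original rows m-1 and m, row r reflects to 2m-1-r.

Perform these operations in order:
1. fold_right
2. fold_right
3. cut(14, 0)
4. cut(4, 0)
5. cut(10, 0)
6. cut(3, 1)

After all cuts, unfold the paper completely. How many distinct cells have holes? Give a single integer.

Answer: 16

Derivation:
Op 1 fold_right: fold axis v@4; visible region now rows[0,16) x cols[4,8) = 16x4
Op 2 fold_right: fold axis v@6; visible region now rows[0,16) x cols[6,8) = 16x2
Op 3 cut(14, 0): punch at orig (14,6); cuts so far [(14, 6)]; region rows[0,16) x cols[6,8) = 16x2
Op 4 cut(4, 0): punch at orig (4,6); cuts so far [(4, 6), (14, 6)]; region rows[0,16) x cols[6,8) = 16x2
Op 5 cut(10, 0): punch at orig (10,6); cuts so far [(4, 6), (10, 6), (14, 6)]; region rows[0,16) x cols[6,8) = 16x2
Op 6 cut(3, 1): punch at orig (3,7); cuts so far [(3, 7), (4, 6), (10, 6), (14, 6)]; region rows[0,16) x cols[6,8) = 16x2
Unfold 1 (reflect across v@6): 8 holes -> [(3, 4), (3, 7), (4, 5), (4, 6), (10, 5), (10, 6), (14, 5), (14, 6)]
Unfold 2 (reflect across v@4): 16 holes -> [(3, 0), (3, 3), (3, 4), (3, 7), (4, 1), (4, 2), (4, 5), (4, 6), (10, 1), (10, 2), (10, 5), (10, 6), (14, 1), (14, 2), (14, 5), (14, 6)]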